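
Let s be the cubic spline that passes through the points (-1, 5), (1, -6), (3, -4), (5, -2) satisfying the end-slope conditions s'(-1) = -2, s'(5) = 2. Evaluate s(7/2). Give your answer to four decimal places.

-3.3594

Write σ_i for s''(x_i). With h_i = 2, 2, 2 and divided differences Δ_i = -11/2, 1, 1, the continuity of s' gives the tridiagonal system
  2·σ_0 + 8·σ_1 + 2·σ_2 = 6(Δ_1 - Δ_0) = 39
  2·σ_1 + 8·σ_2 + 2·σ_3 = 6(Δ_2 - Δ_1) = 0
Clamped end conditions give two more equations: 2h_0·σ_0 + h_0·σ_1 = 6(Δ_0 - s'(-1)) = -21 and h_2·σ_2 + 2h_2·σ_3 = 6(s'(5) - Δ_2) = 6.
Solving the tridiagonal system: σ_0 = -55/6, σ_1 = 47/6, σ_2 = -8/3, σ_3 = 17/6.
On [3, 5], s(t) = -4 + 11/6·(t - 3) - 4/3·(t - 3)² + 11/24·(t - 3)³.
With (t - 3) = 1/2: s(7/2) = -215/64.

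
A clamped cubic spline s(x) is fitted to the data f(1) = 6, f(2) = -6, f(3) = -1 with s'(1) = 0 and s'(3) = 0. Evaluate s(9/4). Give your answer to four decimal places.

Put M_i = s'' at the i-th knot. Here h = (1, 1) and Δ = (-12, 5), so the interior equations h_(i-1)·M_(i-1) + 2(h_(i-1)+h_i)·M_i + h_i·M_(i+1) = 6(Δ_i − Δ_(i-1)) read
  1·M_0 + 4·M_1 + 1·M_2 = 6(Δ_1 - Δ_0) = 102
Clamped end conditions give two more equations: 2h_0·M_0 + h_0·M_1 = 6(Δ_0 - s'(1)) = -72 and h_1·M_1 + 2h_1·M_2 = 6(s'(3) - Δ_1) = -30.
Forward elimination and back-substitution give M_0 = -123/2, M_1 = 51, M_2 = -81/2.
On [2, 3], s(x) = -6 - 21/4·(x - 2) + 51/2·(x - 2)² - 61/4·(x - 2)³.
With (x - 2) = 1/4: s(9/4) = -1525/256.

-5.9570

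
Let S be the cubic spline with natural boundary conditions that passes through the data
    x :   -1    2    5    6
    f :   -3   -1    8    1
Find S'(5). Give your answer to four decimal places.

-4.0805

With M_i denoting the second derivative at x_i, h_i = 3, 3, 1, and Δ_i = (y_(i+1) − y_i)/h_i = 2/3, 3, -7:
  3·M_0 + 12·M_1 + 3·M_2 = 6(Δ_1 - Δ_0) = 14
  3·M_1 + 8·M_2 + 1·M_3 = 6(Δ_2 - Δ_1) = -60
Natural end conditions: M_0 = M_3 = 0.
Hence M_0 = 0, M_1 = 292/87, M_2 = -254/29, M_3 = 0.
On [5, 6], S'(x) = b_2 + 2c_2·(x - 5) + 3d_2·(x - 5)² with b_2 = Δ_2 - h_2(2M_2 + M_3)/6 = -355/87, c_2 = M_2/2 = -127/29, d_2 = (M_3 - M_2)/(6h_2) = 127/87. So S'(5) = -355/87.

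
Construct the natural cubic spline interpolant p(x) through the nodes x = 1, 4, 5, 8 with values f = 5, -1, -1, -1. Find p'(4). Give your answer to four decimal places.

-0.4762

Write σ_i for p''(x_i). With h_i = 3, 1, 3 and divided differences Δ_i = -2, 0, 0, the continuity of p' gives the tridiagonal system
  3·σ_0 + 8·σ_1 + 1·σ_2 = 6(Δ_1 - Δ_0) = 12
  1·σ_1 + 8·σ_2 + 3·σ_3 = 6(Δ_2 - Δ_1) = 0
Natural end conditions: σ_0 = σ_3 = 0.
Solving the tridiagonal system: σ_0 = 0, σ_1 = 32/21, σ_2 = -4/21, σ_3 = 0.
On [4, 5], p'(x) = b_1 + 2c_1·(x - 4) + 3d_1·(x - 4)² with b_1 = Δ_1 - h_1(2σ_1 + σ_2)/6 = -10/21, c_1 = σ_1/2 = 16/21, d_1 = (σ_2 - σ_1)/(6h_1) = -2/7. So p'(4) = -10/21.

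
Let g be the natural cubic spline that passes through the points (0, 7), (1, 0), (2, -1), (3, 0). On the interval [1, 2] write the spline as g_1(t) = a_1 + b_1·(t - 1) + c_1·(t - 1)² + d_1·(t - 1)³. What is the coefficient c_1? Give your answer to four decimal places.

4.4000

Let σ_i = g''(x_i). Step sizes h_i = 1, 1, 1; slopes of the chords Δ_i = (y_(i+1) - y_i)/h_i = -7, -1, 1.
  1·σ_0 + 4·σ_1 + 1·σ_2 = 6(Δ_1 - Δ_0) = 36
  1·σ_1 + 4·σ_2 + 1·σ_3 = 6(Δ_2 - Δ_1) = 12
Natural end conditions: σ_0 = σ_3 = 0.
Forward elimination and back-substitution give σ_0 = 0, σ_1 = 44/5, σ_2 = 4/5, σ_3 = 0.
On [1, 2], with g_1(t) = a_1 + b_1·(t - 1) + c_1·(t - 1)² + d_1·(t - 1)³: c_1 = σ_1/2 = 22/5, d_1 = (σ_2 - σ_1)/(6h_1) = -4/3, b_1 = Δ_1 - h_1(2σ_1 + σ_2)/6 = -61/15.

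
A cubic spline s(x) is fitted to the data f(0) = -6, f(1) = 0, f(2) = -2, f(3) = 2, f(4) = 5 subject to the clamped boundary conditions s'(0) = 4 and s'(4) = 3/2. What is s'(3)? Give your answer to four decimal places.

Let M_i = s''(x_i). Step sizes h_i = 1, 1, 1, 1; slopes of the chords Δ_i = (y_(i+1) - y_i)/h_i = 6, -2, 4, 3.
  1·M_0 + 4·M_1 + 1·M_2 = 6(Δ_1 - Δ_0) = -48
  1·M_1 + 4·M_2 + 1·M_3 = 6(Δ_2 - Δ_1) = 36
  1·M_2 + 4·M_3 + 1·M_4 = 6(Δ_3 - Δ_2) = -6
Clamped end conditions give two more equations: 2h_0·M_0 + h_0·M_1 = 6(Δ_0 - s'(0)) = 12 and h_3·M_3 + 2h_3·M_4 = 6(s'(4) - Δ_3) = -9.
Solving: M_0 = 127/8, M_1 = -79/4, M_2 = 121/8, M_3 = -19/4, M_4 = -17/8.
On [3, 4], s'(x) = b_3 + 2c_3·(x - 3) + 3d_3·(x - 3)² with b_3 = Δ_3 - h_3(2M_3 + M_4)/6 = 79/16, c_3 = M_3/2 = -19/8, d_3 = (M_4 - M_3)/(6h_3) = 7/16. So s'(3) = 79/16.

4.9375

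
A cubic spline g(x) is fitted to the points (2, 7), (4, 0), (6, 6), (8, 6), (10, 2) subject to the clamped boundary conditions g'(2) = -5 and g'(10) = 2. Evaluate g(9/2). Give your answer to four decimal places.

Put M_i = g'' at the i-th knot. Here h = (2, 2, 2, 2) and Δ = (-7/2, 3, 0, -2), so the interior equations h_(i-1)·M_(i-1) + 2(h_(i-1)+h_i)·M_i + h_i·M_(i+1) = 6(Δ_i − Δ_(i-1)) read
  2·M_0 + 8·M_1 + 2·M_2 = 6(Δ_1 - Δ_0) = 39
  2·M_1 + 8·M_2 + 2·M_3 = 6(Δ_2 - Δ_1) = -18
  2·M_2 + 8·M_3 + 2·M_4 = 6(Δ_3 - Δ_2) = -12
Clamped end conditions give two more equations: 2h_0·M_0 + h_0·M_1 = 6(Δ_0 - g'(2)) = 9 and h_3·M_3 + 2h_3·M_4 = 6(g'(10) - Δ_3) = 24.
Solving the tridiagonal system: M_0 = -73/112, M_1 = 325/56, M_2 = -49/16, M_3 = -143/56, M_4 = 815/112.
On [4, 6], g(x) = 0 + 17/112·(x - 4) + 325/112·(x - 4)² - 331/448·(x - 4)³.
With (x - 4) = 1/2: g(9/2) = 363/512.

0.7090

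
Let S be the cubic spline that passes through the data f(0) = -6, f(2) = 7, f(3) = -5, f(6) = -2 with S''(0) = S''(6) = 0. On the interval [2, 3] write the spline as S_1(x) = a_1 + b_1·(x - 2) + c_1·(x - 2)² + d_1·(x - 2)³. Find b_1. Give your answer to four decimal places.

With m_i denoting the second derivative at x_i, h_i = 2, 1, 3, and Δ_i = (y_(i+1) − y_i)/h_i = 13/2, -12, 1:
  2·m_0 + 6·m_1 + 1·m_2 = 6(Δ_1 - Δ_0) = -111
  1·m_1 + 8·m_2 + 3·m_3 = 6(Δ_2 - Δ_1) = 78
Natural end conditions: m_0 = m_3 = 0.
Solving the tridiagonal system: m_0 = 0, m_1 = -966/47, m_2 = 579/47, m_3 = 0.
On [2, 3], with S_1(x) = a_1 + b_1·(x - 2) + c_1·(x - 2)² + d_1·(x - 2)³: c_1 = m_1/2 = -483/47, d_1 = (m_2 - m_1)/(6h_1) = 515/94, b_1 = Δ_1 - h_1(2m_1 + m_2)/6 = -677/94.

-7.2021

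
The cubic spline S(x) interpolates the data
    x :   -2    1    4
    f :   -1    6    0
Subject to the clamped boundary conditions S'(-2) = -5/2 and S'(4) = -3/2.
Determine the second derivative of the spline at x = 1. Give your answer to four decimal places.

-4.6667

Let M_i = S''(x_i). Step sizes h_i = 3, 3; slopes of the chords Δ_i = (y_(i+1) - y_i)/h_i = 7/3, -2.
  3·M_0 + 12·M_1 + 3·M_2 = 6(Δ_1 - Δ_0) = -26
Clamped end conditions give two more equations: 2h_0·M_0 + h_0·M_1 = 6(Δ_0 - S'(-2)) = 29 and h_1·M_1 + 2h_1·M_2 = 6(S'(4) - Δ_1) = 3.
Forward elimination and back-substitution give M_0 = 43/6, M_1 = -14/3, M_2 = 17/6.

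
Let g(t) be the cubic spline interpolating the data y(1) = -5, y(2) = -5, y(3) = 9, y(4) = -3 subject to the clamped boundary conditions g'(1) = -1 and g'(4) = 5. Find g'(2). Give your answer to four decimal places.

Write M_i for g''(x_i). With h_i = 1, 1, 1 and divided differences Δ_i = 0, 14, -12, the continuity of g' gives the tridiagonal system
  1·M_0 + 4·M_1 + 1·M_2 = 6(Δ_1 - Δ_0) = 84
  1·M_1 + 4·M_2 + 1·M_3 = 6(Δ_2 - Δ_1) = -156
Clamped end conditions give two more equations: 2h_0·M_0 + h_0·M_1 = 6(Δ_0 - g'(1)) = 6 and h_2·M_2 + 2h_2·M_3 = 6(g'(4) - Δ_2) = 102.
Solving the tridiagonal system: M_0 = -94/5, M_1 = 218/5, M_2 = -358/5, M_3 = 434/5.
On [2, 3], g'(t) = b_1 + 2c_1·(t - 2) + 3d_1·(t - 2)² with b_1 = Δ_1 - h_1(2M_1 + M_2)/6 = 57/5, c_1 = M_1/2 = 109/5, d_1 = (M_2 - M_1)/(6h_1) = -96/5. So g'(2) = 57/5.

11.4000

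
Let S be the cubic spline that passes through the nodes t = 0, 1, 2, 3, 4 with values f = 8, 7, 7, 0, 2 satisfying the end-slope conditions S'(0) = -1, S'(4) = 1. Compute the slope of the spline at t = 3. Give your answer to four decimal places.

With m_i denoting the second derivative at x_i, h_i = 1, 1, 1, 1, and Δ_i = (y_(i+1) − y_i)/h_i = -1, 0, -7, 2:
  1·m_0 + 4·m_1 + 1·m_2 = 6(Δ_1 - Δ_0) = 6
  1·m_1 + 4·m_2 + 1·m_3 = 6(Δ_2 - Δ_1) = -42
  1·m_2 + 4·m_3 + 1·m_4 = 6(Δ_3 - Δ_2) = 54
Clamped end conditions give two more equations: 2h_0·m_0 + h_0·m_1 = 6(Δ_0 - S'(0)) = 0 and h_3·m_3 + 2h_3·m_4 = 6(S'(4) - Δ_3) = -6.
Solving the tridiagonal system: m_0 = -47/14, m_1 = 47/7, m_2 = -35/2, m_3 = 149/7, m_4 = -191/14.
On [3, 4], S'(t) = b_3 + 2c_3·(t - 3) + 3d_3·(t - 3)² with b_3 = Δ_3 - h_3(2m_3 + m_4)/6 = -79/28, c_3 = m_3/2 = 149/14, d_3 = (m_4 - m_3)/(6h_3) = -163/28. So S'(3) = -79/28.

-2.8214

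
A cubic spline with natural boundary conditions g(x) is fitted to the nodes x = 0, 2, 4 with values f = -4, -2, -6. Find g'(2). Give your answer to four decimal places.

-0.5000

Put m_i = g'' at the i-th knot. Here h = (2, 2) and Δ = (1, -2), so the interior equations h_(i-1)·m_(i-1) + 2(h_(i-1)+h_i)·m_i + h_i·m_(i+1) = 6(Δ_i − Δ_(i-1)) read
  2·m_0 + 8·m_1 + 2·m_2 = 6(Δ_1 - Δ_0) = -18
Natural end conditions: m_0 = m_2 = 0.
Hence m_0 = 0, m_1 = -9/4, m_2 = 0.
On [2, 4], g'(x) = b_1 + 2c_1·(x - 2) + 3d_1·(x - 2)² with b_1 = Δ_1 - h_1(2m_1 + m_2)/6 = -1/2, c_1 = m_1/2 = -9/8, d_1 = (m_2 - m_1)/(6h_1) = 3/16. So g'(2) = -1/2.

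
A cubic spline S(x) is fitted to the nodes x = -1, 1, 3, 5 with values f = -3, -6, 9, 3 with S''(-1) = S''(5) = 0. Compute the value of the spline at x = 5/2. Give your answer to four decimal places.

6.0281

Write M_i for S''(x_i). With h_i = 2, 2, 2 and divided differences Δ_i = -3/2, 15/2, -3, the continuity of S' gives the tridiagonal system
  2·M_0 + 8·M_1 + 2·M_2 = 6(Δ_1 - Δ_0) = 54
  2·M_1 + 8·M_2 + 2·M_3 = 6(Δ_2 - Δ_1) = -63
Natural end conditions: M_0 = M_3 = 0.
Hence M_0 = 0, M_1 = 93/10, M_2 = -51/5, M_3 = 0.
On [1, 3], S(x) = -6 + 47/10·(x - 1) + 93/20·(x - 1)² - 13/8·(x - 1)³.
With (x - 1) = 3/2: S(5/2) = 1929/320.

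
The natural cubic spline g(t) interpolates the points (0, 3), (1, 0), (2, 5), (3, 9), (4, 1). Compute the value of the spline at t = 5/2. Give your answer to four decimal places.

8.1250

With σ_i denoting the second derivative at x_i, h_i = 1, 1, 1, 1, and Δ_i = (y_(i+1) − y_i)/h_i = -3, 5, 4, -8:
  1·σ_0 + 4·σ_1 + 1·σ_2 = 6(Δ_1 - Δ_0) = 48
  1·σ_1 + 4·σ_2 + 1·σ_3 = 6(Δ_2 - Δ_1) = -6
  1·σ_2 + 4·σ_3 + 1·σ_4 = 6(Δ_3 - Δ_2) = -72
Natural end conditions: σ_0 = σ_4 = 0.
Hence σ_0 = 0, σ_1 = 12, σ_2 = 0, σ_3 = -18, σ_4 = 0.
On [2, 3], g(t) = 5 + 7·(t - 2) + 0·(t - 2)² - 3·(t - 2)³.
With (t - 2) = 1/2: g(5/2) = 65/8.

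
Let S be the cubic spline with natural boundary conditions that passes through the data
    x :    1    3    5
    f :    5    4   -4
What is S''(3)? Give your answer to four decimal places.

-2.6250

Put M_i = S'' at the i-th knot. Here h = (2, 2) and Δ = (-1/2, -4), so the interior equations h_(i-1)·M_(i-1) + 2(h_(i-1)+h_i)·M_i + h_i·M_(i+1) = 6(Δ_i − Δ_(i-1)) read
  2·M_0 + 8·M_1 + 2·M_2 = 6(Δ_1 - Δ_0) = -21
Natural end conditions: M_0 = M_2 = 0.
Solving: M_0 = 0, M_1 = -21/8, M_2 = 0.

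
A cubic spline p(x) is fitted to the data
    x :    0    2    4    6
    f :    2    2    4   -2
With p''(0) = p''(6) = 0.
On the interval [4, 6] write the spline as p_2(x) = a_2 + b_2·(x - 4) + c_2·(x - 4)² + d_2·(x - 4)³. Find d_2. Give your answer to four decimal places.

Let M_i = p''(x_i). Step sizes h_i = 2, 2, 2; slopes of the chords Δ_i = (y_(i+1) - y_i)/h_i = 0, 1, -3.
  2·M_0 + 8·M_1 + 2·M_2 = 6(Δ_1 - Δ_0) = 6
  2·M_1 + 8·M_2 + 2·M_3 = 6(Δ_2 - Δ_1) = -24
Natural end conditions: M_0 = M_3 = 0.
Solving: M_0 = 0, M_1 = 8/5, M_2 = -17/5, M_3 = 0.
On [4, 6], with p_2(x) = a_2 + b_2·(x - 4) + c_2·(x - 4)² + d_2·(x - 4)³: c_2 = M_2/2 = -17/10, d_2 = (M_3 - M_2)/(6h_2) = 17/60, b_2 = Δ_2 - h_2(2M_2 + M_3)/6 = -11/15.

0.2833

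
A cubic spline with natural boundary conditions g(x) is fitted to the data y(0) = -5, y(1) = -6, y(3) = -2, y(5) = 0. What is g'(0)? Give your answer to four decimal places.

-1.5909

Put m_i = g'' at the i-th knot. Here h = (1, 2, 2) and Δ = (-1, 2, 1), so the interior equations h_(i-1)·m_(i-1) + 2(h_(i-1)+h_i)·m_i + h_i·m_(i+1) = 6(Δ_i − Δ_(i-1)) read
  1·m_0 + 6·m_1 + 2·m_2 = 6(Δ_1 - Δ_0) = 18
  2·m_1 + 8·m_2 + 2·m_3 = 6(Δ_2 - Δ_1) = -6
Natural end conditions: m_0 = m_3 = 0.
Solving: m_0 = 0, m_1 = 39/11, m_2 = -18/11, m_3 = 0.
On [0, 1], g'(x) = b_0 + 2c_0·x + 3d_0·x² with b_0 = Δ_0 - h_0(2m_0 + m_1)/6 = -35/22, c_0 = m_0/2 = 0, d_0 = (m_1 - m_0)/(6h_0) = 13/22. So g'(0) = -35/22.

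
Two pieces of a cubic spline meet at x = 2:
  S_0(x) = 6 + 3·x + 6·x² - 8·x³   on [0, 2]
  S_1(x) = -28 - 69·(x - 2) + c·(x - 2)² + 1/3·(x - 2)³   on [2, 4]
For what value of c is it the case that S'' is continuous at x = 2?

S_0''(x) = 12 - 48·x, so S_0''(2) = -84. On the right, S_1''(2) = 2c, so c = -42.

-42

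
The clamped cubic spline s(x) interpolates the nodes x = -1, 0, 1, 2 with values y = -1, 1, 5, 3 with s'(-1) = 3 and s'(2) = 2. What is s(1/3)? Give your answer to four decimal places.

2.5852

Write m_i for s''(x_i). With h_i = 1, 1, 1 and divided differences Δ_i = 2, 4, -2, the continuity of s' gives the tridiagonal system
  1·m_0 + 4·m_1 + 1·m_2 = 6(Δ_1 - Δ_0) = 12
  1·m_1 + 4·m_2 + 1·m_3 = 6(Δ_2 - Δ_1) = -36
Clamped end conditions give two more equations: 2h_0·m_0 + h_0·m_1 = 6(Δ_0 - s'(-1)) = -6 and h_2·m_2 + 2h_2·m_3 = 6(s'(2) - Δ_2) = 24.
Forward elimination and back-substitution give m_0 = -112/15, m_1 = 134/15, m_2 = -244/15, m_3 = 302/15.
On [0, 1], s(x) = 1 + 56/15·x + 67/15·x² - 21/5·x³.
With x = 1/3: s(1/3) = 349/135.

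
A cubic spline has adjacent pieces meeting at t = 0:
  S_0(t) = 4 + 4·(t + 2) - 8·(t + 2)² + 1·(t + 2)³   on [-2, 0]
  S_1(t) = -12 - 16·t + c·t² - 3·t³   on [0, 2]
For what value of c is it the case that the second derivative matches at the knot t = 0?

S_0''(t) = -16 + 6·(t + 2), so S_0''(0) = -4. On the right, S_1''(0) = 2c, so c = -2.

-2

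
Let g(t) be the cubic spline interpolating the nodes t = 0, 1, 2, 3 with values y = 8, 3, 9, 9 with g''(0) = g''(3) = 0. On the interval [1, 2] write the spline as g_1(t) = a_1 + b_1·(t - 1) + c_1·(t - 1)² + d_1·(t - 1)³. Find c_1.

10

Write σ_i for g''(x_i). With h_i = 1, 1, 1 and divided differences Δ_i = -5, 6, 0, the continuity of g' gives the tridiagonal system
  1·σ_0 + 4·σ_1 + 1·σ_2 = 6(Δ_1 - Δ_0) = 66
  1·σ_1 + 4·σ_2 + 1·σ_3 = 6(Δ_2 - Δ_1) = -36
Natural end conditions: σ_0 = σ_3 = 0.
Forward elimination and back-substitution give σ_0 = 0, σ_1 = 20, σ_2 = -14, σ_3 = 0.
On [1, 2], with g_1(t) = a_1 + b_1·(t - 1) + c_1·(t - 1)² + d_1·(t - 1)³: c_1 = σ_1/2 = 10, d_1 = (σ_2 - σ_1)/(6h_1) = -17/3, b_1 = Δ_1 - h_1(2σ_1 + σ_2)/6 = 5/3.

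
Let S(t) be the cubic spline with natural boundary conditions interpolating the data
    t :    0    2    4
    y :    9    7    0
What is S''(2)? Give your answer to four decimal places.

-1.8750

Put M_i = S'' at the i-th knot. Here h = (2, 2) and Δ = (-1, -7/2), so the interior equations h_(i-1)·M_(i-1) + 2(h_(i-1)+h_i)·M_i + h_i·M_(i+1) = 6(Δ_i − Δ_(i-1)) read
  2·M_0 + 8·M_1 + 2·M_2 = 6(Δ_1 - Δ_0) = -15
Natural end conditions: M_0 = M_2 = 0.
Forward elimination and back-substitution give M_0 = 0, M_1 = -15/8, M_2 = 0.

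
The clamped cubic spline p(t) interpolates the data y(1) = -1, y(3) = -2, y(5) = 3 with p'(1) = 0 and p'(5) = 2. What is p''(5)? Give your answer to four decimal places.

-2.5000

With M_i denoting the second derivative at x_i, h_i = 2, 2, and Δ_i = (y_(i+1) − y_i)/h_i = -1/2, 5/2:
  2·M_0 + 8·M_1 + 2·M_2 = 6(Δ_1 - Δ_0) = 18
Clamped end conditions give two more equations: 2h_0·M_0 + h_0·M_1 = 6(Δ_0 - p'(1)) = -3 and h_1·M_1 + 2h_1·M_2 = 6(p'(5) - Δ_1) = -3.
Hence M_0 = -5/2, M_1 = 7/2, M_2 = -5/2.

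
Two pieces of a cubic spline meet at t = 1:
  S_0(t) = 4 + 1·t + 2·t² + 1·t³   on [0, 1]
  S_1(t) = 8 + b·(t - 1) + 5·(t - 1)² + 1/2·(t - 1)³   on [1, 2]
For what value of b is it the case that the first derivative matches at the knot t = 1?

S_0'(t) = 1 + 4·t + 3·t², so S_0'(1) = 8. On the right, S_1'(1) = b, so b = 8.

8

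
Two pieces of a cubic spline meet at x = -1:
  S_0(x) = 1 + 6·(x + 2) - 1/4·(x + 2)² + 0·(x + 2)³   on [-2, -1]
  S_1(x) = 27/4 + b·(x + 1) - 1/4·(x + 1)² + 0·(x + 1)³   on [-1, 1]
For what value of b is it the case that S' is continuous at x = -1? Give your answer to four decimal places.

S_0'(x) = 6 - 1/2·(x + 2) + 0·(x + 2)², so S_0'(-1) = 11/2. On the right, S_1'(-1) = b, so b = 11/2.

5.5000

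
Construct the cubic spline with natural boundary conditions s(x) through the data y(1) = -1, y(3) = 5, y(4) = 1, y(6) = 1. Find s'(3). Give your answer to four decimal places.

Write M_i for s''(x_i). With h_i = 2, 1, 2 and divided differences Δ_i = 3, -4, 0, the continuity of s' gives the tridiagonal system
  2·M_0 + 6·M_1 + 1·M_2 = 6(Δ_1 - Δ_0) = -42
  1·M_1 + 6·M_2 + 2·M_3 = 6(Δ_2 - Δ_1) = 24
Natural end conditions: M_0 = M_3 = 0.
Hence M_0 = 0, M_1 = -276/35, M_2 = 186/35, M_3 = 0.
On [3, 4], s'(x) = b_1 + 2c_1·(x - 3) + 3d_1·(x - 3)² with b_1 = Δ_1 - h_1(2M_1 + M_2)/6 = -79/35, c_1 = M_1/2 = -138/35, d_1 = (M_2 - M_1)/(6h_1) = 11/5. So s'(3) = -79/35.

-2.2571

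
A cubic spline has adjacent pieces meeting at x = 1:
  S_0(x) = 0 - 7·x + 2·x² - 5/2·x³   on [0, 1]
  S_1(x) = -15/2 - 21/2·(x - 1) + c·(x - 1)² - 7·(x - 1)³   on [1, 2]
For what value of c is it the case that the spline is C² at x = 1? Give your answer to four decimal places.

-5.5000

S_0''(x) = 4 - 15·x, so S_0''(1) = -11. On the right, S_1''(1) = 2c, so c = -11/2.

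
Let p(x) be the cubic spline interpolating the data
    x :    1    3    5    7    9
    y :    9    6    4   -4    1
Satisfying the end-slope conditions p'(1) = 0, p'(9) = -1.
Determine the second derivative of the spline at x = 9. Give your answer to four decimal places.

-9.5000

Write M_i for p''(x_i). With h_i = 2, 2, 2, 2 and divided differences Δ_i = -3/2, -1, -4, 5/2, the continuity of p' gives the tridiagonal system
  2·M_0 + 8·M_1 + 2·M_2 = 6(Δ_1 - Δ_0) = 3
  2·M_1 + 8·M_2 + 2·M_3 = 6(Δ_2 - Δ_1) = -18
  2·M_2 + 8·M_3 + 2·M_4 = 6(Δ_3 - Δ_2) = 39
Clamped end conditions give two more equations: 2h_0·M_0 + h_0·M_1 = 6(Δ_0 - p'(1)) = -9 and h_3·M_3 + 2h_3·M_4 = 6(p'(9) - Δ_3) = -21.
Solving the tridiagonal system: M_0 = -7/2, M_1 = 5/2, M_2 = -5, M_3 = 17/2, M_4 = -19/2.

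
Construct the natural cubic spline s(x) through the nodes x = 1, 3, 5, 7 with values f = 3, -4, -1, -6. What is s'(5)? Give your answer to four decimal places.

With M_i denoting the second derivative at x_i, h_i = 2, 2, 2, and Δ_i = (y_(i+1) − y_i)/h_i = -7/2, 3/2, -5/2:
  2·M_0 + 8·M_1 + 2·M_2 = 6(Δ_1 - Δ_0) = 30
  2·M_1 + 8·M_2 + 2·M_3 = 6(Δ_2 - Δ_1) = -24
Natural end conditions: M_0 = M_3 = 0.
Hence M_0 = 0, M_1 = 24/5, M_2 = -21/5, M_3 = 0.
On [5, 7], s'(x) = b_2 + 2c_2·(x - 5) + 3d_2·(x - 5)² with b_2 = Δ_2 - h_2(2M_2 + M_3)/6 = 3/10, c_2 = M_2/2 = -21/10, d_2 = (M_3 - M_2)/(6h_2) = 7/20. So s'(5) = 3/10.

0.3000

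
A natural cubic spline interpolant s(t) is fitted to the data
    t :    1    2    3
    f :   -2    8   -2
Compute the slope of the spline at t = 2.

0

With m_i denoting the second derivative at x_i, h_i = 1, 1, and Δ_i = (y_(i+1) − y_i)/h_i = 10, -10:
  1·m_0 + 4·m_1 + 1·m_2 = 6(Δ_1 - Δ_0) = -120
Natural end conditions: m_0 = m_2 = 0.
Forward elimination and back-substitution give m_0 = 0, m_1 = -30, m_2 = 0.
On [2, 3], s'(t) = b_1 + 2c_1·(t - 2) + 3d_1·(t - 2)² with b_1 = Δ_1 - h_1(2m_1 + m_2)/6 = 0, c_1 = m_1/2 = -15, d_1 = (m_2 - m_1)/(6h_1) = 5. So s'(2) = 0.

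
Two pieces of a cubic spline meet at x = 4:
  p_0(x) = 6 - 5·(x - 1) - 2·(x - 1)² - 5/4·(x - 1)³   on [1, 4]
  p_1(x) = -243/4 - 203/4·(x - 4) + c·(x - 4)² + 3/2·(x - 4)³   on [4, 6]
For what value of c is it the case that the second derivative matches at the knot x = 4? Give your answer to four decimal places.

p_0''(x) = -4 - 15/2·(x - 1), so p_0''(4) = -53/2. On the right, p_1''(4) = 2c, so c = -53/4.

-13.2500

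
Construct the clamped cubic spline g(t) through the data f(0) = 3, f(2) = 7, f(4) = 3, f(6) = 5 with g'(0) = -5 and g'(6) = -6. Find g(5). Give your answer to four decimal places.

With M_i denoting the second derivative at x_i, h_i = 2, 2, 2, and Δ_i = (y_(i+1) − y_i)/h_i = 2, -2, 1:
  2·M_0 + 8·M_1 + 2·M_2 = 6(Δ_1 - Δ_0) = -24
  2·M_1 + 8·M_2 + 2·M_3 = 6(Δ_2 - Δ_1) = 18
Clamped end conditions give two more equations: 2h_0·M_0 + h_0·M_1 = 6(Δ_0 - g'(0)) = 42 and h_2·M_2 + 2h_2·M_3 = 6(g'(6) - Δ_2) = -42.
Solving the tridiagonal system: M_0 = 223/15, M_1 = -131/15, M_2 = 121/15, M_3 = -218/15.
On [4, 6], g(t) = 3 + 7/15·(t - 4) + 121/30·(t - 4)² - 113/60·(t - 4)³.
With (t - 4) = 1: g(5) = 337/60.

5.6167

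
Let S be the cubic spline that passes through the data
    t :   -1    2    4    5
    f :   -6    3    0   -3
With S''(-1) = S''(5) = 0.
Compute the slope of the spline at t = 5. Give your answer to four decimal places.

-3.1071

Write σ_i for S''(x_i). With h_i = 3, 2, 1 and divided differences Δ_i = 3, -3/2, -3, the continuity of S' gives the tridiagonal system
  3·σ_0 + 10·σ_1 + 2·σ_2 = 6(Δ_1 - Δ_0) = -27
  2·σ_1 + 6·σ_2 + 1·σ_3 = 6(Δ_2 - Δ_1) = -9
Natural end conditions: σ_0 = σ_3 = 0.
Solving: σ_0 = 0, σ_1 = -18/7, σ_2 = -9/14, σ_3 = 0.
On [4, 5], S'(t) = b_2 + 2c_2·(t - 4) + 3d_2·(t - 4)² with b_2 = Δ_2 - h_2(2σ_2 + σ_3)/6 = -39/14, c_2 = σ_2/2 = -9/28, d_2 = (σ_3 - σ_2)/(6h_2) = 3/28. So S'(5) = -87/28.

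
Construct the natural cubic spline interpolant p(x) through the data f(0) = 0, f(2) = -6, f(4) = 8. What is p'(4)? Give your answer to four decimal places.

9.5000

With m_i denoting the second derivative at x_i, h_i = 2, 2, and Δ_i = (y_(i+1) − y_i)/h_i = -3, 7:
  2·m_0 + 8·m_1 + 2·m_2 = 6(Δ_1 - Δ_0) = 60
Natural end conditions: m_0 = m_2 = 0.
Solving the tridiagonal system: m_0 = 0, m_1 = 15/2, m_2 = 0.
On [2, 4], p'(x) = b_1 + 2c_1·(x - 2) + 3d_1·(x - 2)² with b_1 = Δ_1 - h_1(2m_1 + m_2)/6 = 2, c_1 = m_1/2 = 15/4, d_1 = (m_2 - m_1)/(6h_1) = -5/8. So p'(4) = 19/2.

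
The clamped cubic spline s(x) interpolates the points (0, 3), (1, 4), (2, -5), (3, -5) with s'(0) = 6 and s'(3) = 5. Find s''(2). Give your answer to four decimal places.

16.1333

Write σ_i for s''(x_i). With h_i = 1, 1, 1 and divided differences Δ_i = 1, -9, 0, the continuity of s' gives the tridiagonal system
  1·σ_0 + 4·σ_1 + 1·σ_2 = 6(Δ_1 - Δ_0) = -60
  1·σ_1 + 4·σ_2 + 1·σ_3 = 6(Δ_2 - Δ_1) = 54
Clamped end conditions give two more equations: 2h_0·σ_0 + h_0·σ_1 = 6(Δ_0 - s'(0)) = -30 and h_2·σ_2 + 2h_2·σ_3 = 6(s'(3) - Δ_2) = 30.
Forward elimination and back-substitution give σ_0 = -94/15, σ_1 = -262/15, σ_2 = 242/15, σ_3 = 104/15.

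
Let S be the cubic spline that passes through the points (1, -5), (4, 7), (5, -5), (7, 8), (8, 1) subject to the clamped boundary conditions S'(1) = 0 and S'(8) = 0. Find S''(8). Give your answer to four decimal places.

36.1230

With M_i denoting the second derivative at x_i, h_i = 3, 1, 2, 1, and Δ_i = (y_(i+1) − y_i)/h_i = 4, -12, 13/2, -7:
  3·M_0 + 8·M_1 + 1·M_2 = 6(Δ_1 - Δ_0) = -96
  1·M_1 + 6·M_2 + 2·M_3 = 6(Δ_2 - Δ_1) = 111
  2·M_2 + 6·M_3 + 1·M_4 = 6(Δ_3 - Δ_2) = -81
Clamped end conditions give two more equations: 2h_0·M_0 + h_0·M_1 = 6(Δ_0 - S'(1)) = 24 and h_3·M_3 + 2h_3·M_4 = 6(S'(8) - Δ_3) = 42.
Solving: M_0 = 3607/244, M_1 = -2631/122, M_2 = 7851/244, M_3 = -1845/61, M_4 = 4407/122.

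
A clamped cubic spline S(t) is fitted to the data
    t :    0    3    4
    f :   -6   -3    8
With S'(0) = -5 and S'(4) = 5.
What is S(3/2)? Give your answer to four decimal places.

With M_i denoting the second derivative at x_i, h_i = 3, 1, and Δ_i = (y_(i+1) − y_i)/h_i = 1, 11:
  3·M_0 + 8·M_1 + 1·M_2 = 6(Δ_1 - Δ_0) = 60
Clamped end conditions give two more equations: 2h_0·M_0 + h_0·M_1 = 6(Δ_0 - S'(0)) = 36 and h_1·M_1 + 2h_1·M_2 = 6(S'(4) - Δ_1) = -36.
Forward elimination and back-substitution give M_0 = 1, M_1 = 10, M_2 = -23.
On [0, 3], S(t) = -6 - 5·t + 1/2·t² + 1/2·t³.
With t = 3/2: S(3/2) = -171/16.

-10.6875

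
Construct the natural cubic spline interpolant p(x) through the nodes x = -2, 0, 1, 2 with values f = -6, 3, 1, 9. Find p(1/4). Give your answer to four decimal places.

Put M_i = p'' at the i-th knot. Here h = (2, 1, 1) and Δ = (9/2, -2, 8), so the interior equations h_(i-1)·M_(i-1) + 2(h_(i-1)+h_i)·M_i + h_i·M_(i+1) = 6(Δ_i − Δ_(i-1)) read
  2·M_0 + 6·M_1 + 1·M_2 = 6(Δ_1 - Δ_0) = -39
  1·M_1 + 4·M_2 + 1·M_3 = 6(Δ_2 - Δ_1) = 60
Natural end conditions: M_0 = M_3 = 0.
Forward elimination and back-substitution give M_0 = 0, M_1 = -216/23, M_2 = 399/23, M_3 = 0.
On [0, 1], p(x) = 3 - 81/46·x - 108/23·x² + 205/46·x³.
With x = 1/4: p(1/4) = 299/128.

2.3359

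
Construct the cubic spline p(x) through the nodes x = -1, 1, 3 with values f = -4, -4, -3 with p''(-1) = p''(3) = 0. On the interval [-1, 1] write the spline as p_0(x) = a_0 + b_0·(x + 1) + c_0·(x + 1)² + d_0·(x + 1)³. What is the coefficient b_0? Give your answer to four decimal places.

Let M_i = p''(x_i). Step sizes h_i = 2, 2; slopes of the chords Δ_i = (y_(i+1) - y_i)/h_i = 0, 1/2.
  2·M_0 + 8·M_1 + 2·M_2 = 6(Δ_1 - Δ_0) = 3
Natural end conditions: M_0 = M_2 = 0.
Forward elimination and back-substitution give M_0 = 0, M_1 = 3/8, M_2 = 0.
On [-1, 1], with p_0(x) = a_0 + b_0·(x + 1) + c_0·(x + 1)² + d_0·(x + 1)³: c_0 = M_0/2 = 0, d_0 = (M_1 - M_0)/(6h_0) = 1/32, b_0 = Δ_0 - h_0(2M_0 + M_1)/6 = -1/8.

-0.1250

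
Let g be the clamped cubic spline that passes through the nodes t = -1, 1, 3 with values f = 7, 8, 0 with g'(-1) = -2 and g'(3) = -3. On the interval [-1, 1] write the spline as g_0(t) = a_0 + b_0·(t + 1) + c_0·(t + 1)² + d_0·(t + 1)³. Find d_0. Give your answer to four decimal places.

-1.0938

Put M_i = g'' at the i-th knot. Here h = (2, 2) and Δ = (1/2, -4), so the interior equations h_(i-1)·M_(i-1) + 2(h_(i-1)+h_i)·M_i + h_i·M_(i+1) = 6(Δ_i − Δ_(i-1)) read
  2·M_0 + 8·M_1 + 2·M_2 = 6(Δ_1 - Δ_0) = -27
Clamped end conditions give two more equations: 2h_0·M_0 + h_0·M_1 = 6(Δ_0 - g'(-1)) = 15 and h_1·M_1 + 2h_1·M_2 = 6(g'(3) - Δ_1) = 6.
Forward elimination and back-substitution give M_0 = 55/8, M_1 = -25/4, M_2 = 37/8.
On [-1, 1], with g_0(t) = a_0 + b_0·(t + 1) + c_0·(t + 1)² + d_0·(t + 1)³: c_0 = M_0/2 = 55/16, d_0 = (M_1 - M_0)/(6h_0) = -35/32, b_0 = Δ_0 - h_0(2M_0 + M_1)/6 = -2.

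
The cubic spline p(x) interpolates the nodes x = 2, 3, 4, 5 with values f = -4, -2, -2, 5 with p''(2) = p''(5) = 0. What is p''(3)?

-6

Let m_i = p''(x_i). Step sizes h_i = 1, 1, 1; slopes of the chords Δ_i = (y_(i+1) - y_i)/h_i = 2, 0, 7.
  1·m_0 + 4·m_1 + 1·m_2 = 6(Δ_1 - Δ_0) = -12
  1·m_1 + 4·m_2 + 1·m_3 = 6(Δ_2 - Δ_1) = 42
Natural end conditions: m_0 = m_3 = 0.
Forward elimination and back-substitution give m_0 = 0, m_1 = -6, m_2 = 12, m_3 = 0.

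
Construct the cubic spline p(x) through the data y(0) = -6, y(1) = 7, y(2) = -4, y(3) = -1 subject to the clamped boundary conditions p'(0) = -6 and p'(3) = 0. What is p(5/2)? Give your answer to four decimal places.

Put σ_i = p'' at the i-th knot. Here h = (1, 1, 1) and Δ = (13, -11, 3), so the interior equations h_(i-1)·σ_(i-1) + 2(h_(i-1)+h_i)·σ_i + h_i·σ_(i+1) = 6(Δ_i − Δ_(i-1)) read
  1·σ_0 + 4·σ_1 + 1·σ_2 = 6(Δ_1 - Δ_0) = -144
  1·σ_1 + 4·σ_2 + 1·σ_3 = 6(Δ_2 - Δ_1) = 84
Clamped end conditions give two more equations: 2h_0·σ_0 + h_0·σ_1 = 6(Δ_0 - p'(0)) = 114 and h_2·σ_2 + 2h_2·σ_3 = 6(p'(3) - Δ_2) = -18.
Solving: σ_0 = 462/5, σ_1 = -354/5, σ_2 = 234/5, σ_3 = -162/5.
On [2, 3], p(x) = -4 - 36/5·(x - 2) + 117/5·(x - 2)² - 66/5·(x - 2)³.
With (x - 2) = 1/2: p(5/2) = -17/5.

-3.4000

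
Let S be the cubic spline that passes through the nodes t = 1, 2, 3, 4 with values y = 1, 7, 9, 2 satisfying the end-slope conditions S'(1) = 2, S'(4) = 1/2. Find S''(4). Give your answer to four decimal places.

With σ_i denoting the second derivative at x_i, h_i = 1, 1, 1, and Δ_i = (y_(i+1) − y_i)/h_i = 6, 2, -7:
  1·σ_0 + 4·σ_1 + 1·σ_2 = 6(Δ_1 - Δ_0) = -24
  1·σ_1 + 4·σ_2 + 1·σ_3 = 6(Δ_2 - Δ_1) = -54
Clamped end conditions give two more equations: 2h_0·σ_0 + h_0·σ_1 = 6(Δ_0 - S'(1)) = 24 and h_2·σ_2 + 2h_2·σ_3 = 6(S'(4) - Δ_2) = 45.
Hence σ_0 = 71/5, σ_1 = -22/5, σ_2 = -103/5, σ_3 = 164/5.

32.8000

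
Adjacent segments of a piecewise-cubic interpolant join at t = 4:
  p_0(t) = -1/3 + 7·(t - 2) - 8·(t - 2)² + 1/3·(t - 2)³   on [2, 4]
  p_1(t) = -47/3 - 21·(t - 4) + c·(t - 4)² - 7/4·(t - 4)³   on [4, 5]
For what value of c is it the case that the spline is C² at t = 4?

p_0''(t) = -16 + 2·(t - 2), so p_0''(4) = -12. On the right, p_1''(4) = 2c, so c = -6.

-6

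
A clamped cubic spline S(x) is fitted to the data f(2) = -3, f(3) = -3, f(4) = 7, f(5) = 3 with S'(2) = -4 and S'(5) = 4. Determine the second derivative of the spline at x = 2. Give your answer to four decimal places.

Write σ_i for S''(x_i). With h_i = 1, 1, 1 and divided differences Δ_i = 0, 10, -4, the continuity of S' gives the tridiagonal system
  1·σ_0 + 4·σ_1 + 1·σ_2 = 6(Δ_1 - Δ_0) = 60
  1·σ_1 + 4·σ_2 + 1·σ_3 = 6(Δ_2 - Δ_1) = -84
Clamped end conditions give two more equations: 2h_0·σ_0 + h_0·σ_1 = 6(Δ_0 - S'(2)) = 24 and h_2·σ_2 + 2h_2·σ_3 = 6(S'(5) - Δ_2) = 48.
Hence σ_0 = -4/15, σ_1 = 368/15, σ_2 = -568/15, σ_3 = 644/15.

-0.2667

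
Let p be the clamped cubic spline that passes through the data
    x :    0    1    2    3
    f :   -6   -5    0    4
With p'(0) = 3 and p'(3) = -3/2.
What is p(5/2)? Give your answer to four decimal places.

3.0125

Put M_i = p'' at the i-th knot. Here h = (1, 1, 1) and Δ = (1, 5, 4), so the interior equations h_(i-1)·M_(i-1) + 2(h_(i-1)+h_i)·M_i + h_i·M_(i+1) = 6(Δ_i − Δ_(i-1)) read
  1·M_0 + 4·M_1 + 1·M_2 = 6(Δ_1 - Δ_0) = 24
  1·M_1 + 4·M_2 + 1·M_3 = 6(Δ_2 - Δ_1) = -6
Clamped end conditions give two more equations: 2h_0·M_0 + h_0·M_1 = 6(Δ_0 - p'(0)) = -12 and h_2·M_2 + 2h_2·M_3 = 6(p'(3) - Δ_2) = -33.
Solving: M_0 = -51/5, M_1 = 42/5, M_2 = 3/5, M_3 = -84/5.
On [2, 3], p(x) = 0 + 33/5·(x - 2) + 3/10·(x - 2)² - 29/10·(x - 2)³.
With (x - 2) = 1/2: p(5/2) = 241/80.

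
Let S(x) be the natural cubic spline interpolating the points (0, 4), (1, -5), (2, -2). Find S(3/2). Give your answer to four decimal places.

-4.6250

With σ_i denoting the second derivative at x_i, h_i = 1, 1, and Δ_i = (y_(i+1) − y_i)/h_i = -9, 3:
  1·σ_0 + 4·σ_1 + 1·σ_2 = 6(Δ_1 - Δ_0) = 72
Natural end conditions: σ_0 = σ_2 = 0.
Forward elimination and back-substitution give σ_0 = 0, σ_1 = 18, σ_2 = 0.
On [1, 2], S(x) = -5 - 3·(x - 1) + 9·(x - 1)² - 3·(x - 1)³.
With (x - 1) = 1/2: S(3/2) = -37/8.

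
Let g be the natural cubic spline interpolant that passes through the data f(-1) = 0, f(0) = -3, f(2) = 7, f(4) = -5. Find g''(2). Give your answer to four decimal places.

-11.1818

Put m_i = g'' at the i-th knot. Here h = (1, 2, 2) and Δ = (-3, 5, -6), so the interior equations h_(i-1)·m_(i-1) + 2(h_(i-1)+h_i)·m_i + h_i·m_(i+1) = 6(Δ_i − Δ_(i-1)) read
  1·m_0 + 6·m_1 + 2·m_2 = 6(Δ_1 - Δ_0) = 48
  2·m_1 + 8·m_2 + 2·m_3 = 6(Δ_2 - Δ_1) = -66
Natural end conditions: m_0 = m_3 = 0.
Solving the tridiagonal system: m_0 = 0, m_1 = 129/11, m_2 = -123/11, m_3 = 0.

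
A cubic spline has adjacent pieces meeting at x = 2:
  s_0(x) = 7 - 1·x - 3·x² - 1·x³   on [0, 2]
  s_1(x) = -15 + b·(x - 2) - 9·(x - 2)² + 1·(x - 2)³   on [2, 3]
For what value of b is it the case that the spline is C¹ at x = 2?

-25

s_0'(x) = -1 - 6·x - 3·x², so s_0'(2) = -25. On the right, s_1'(2) = b, so b = -25.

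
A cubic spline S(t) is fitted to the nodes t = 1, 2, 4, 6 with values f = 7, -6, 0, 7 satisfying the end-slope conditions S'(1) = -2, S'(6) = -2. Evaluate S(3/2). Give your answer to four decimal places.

1.7799

Put M_i = S'' at the i-th knot. Here h = (1, 2, 2) and Δ = (-13, 3, 7/2), so the interior equations h_(i-1)·M_(i-1) + 2(h_(i-1)+h_i)·M_i + h_i·M_(i+1) = 6(Δ_i − Δ_(i-1)) read
  1·M_0 + 6·M_1 + 2·M_2 = 6(Δ_1 - Δ_0) = 96
  2·M_1 + 8·M_2 + 2·M_3 = 6(Δ_2 - Δ_1) = 3
Clamped end conditions give two more equations: 2h_0·M_0 + h_0·M_1 = 6(Δ_0 - S'(1)) = -66 and h_2·M_2 + 2h_2·M_3 = 6(S'(6) - Δ_2) = -33.
Hence M_0 = -1047/23, M_1 = 576/23, M_2 = -201/46, M_3 = -279/46.
On [1, 2], S(t) = 7 - 2·(t - 1) - 1047/46·(t - 1)² + 541/46·(t - 1)³.
With (t - 1) = 1/2: S(3/2) = 655/368.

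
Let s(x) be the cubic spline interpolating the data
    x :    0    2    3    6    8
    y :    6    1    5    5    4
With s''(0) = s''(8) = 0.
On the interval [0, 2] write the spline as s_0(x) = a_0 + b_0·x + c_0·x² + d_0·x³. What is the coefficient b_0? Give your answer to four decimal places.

-4.9038

Put M_i = s'' at the i-th knot. Here h = (2, 1, 3, 2) and Δ = (-5/2, 4, 0, -1/2), so the interior equations h_(i-1)·M_(i-1) + 2(h_(i-1)+h_i)·M_i + h_i·M_(i+1) = 6(Δ_i − Δ_(i-1)) read
  2·M_0 + 6·M_1 + 1·M_2 = 6(Δ_1 - Δ_0) = 39
  1·M_1 + 8·M_2 + 3·M_3 = 6(Δ_2 - Δ_1) = -24
  3·M_2 + 10·M_3 + 2·M_4 = 6(Δ_3 - Δ_2) = -3
Natural end conditions: M_0 = M_4 = 0.
Solving the tridiagonal system: M_0 = 0, M_1 = 375/52, M_2 = -111/26, M_3 = 51/52, M_4 = 0.
On [0, 2], with s_0(x) = a_0 + b_0·x + c_0·x² + d_0·x³: c_0 = M_0/2 = 0, d_0 = (M_1 - M_0)/(6h_0) = 125/208, b_0 = Δ_0 - h_0(2M_0 + M_1)/6 = -255/52.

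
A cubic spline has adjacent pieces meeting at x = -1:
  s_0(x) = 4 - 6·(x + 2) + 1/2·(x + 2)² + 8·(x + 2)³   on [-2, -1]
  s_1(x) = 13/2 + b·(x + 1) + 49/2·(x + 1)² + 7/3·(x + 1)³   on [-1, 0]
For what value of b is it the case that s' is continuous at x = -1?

s_0'(x) = -6 + 1·(x + 2) + 24·(x + 2)², so s_0'(-1) = 19. On the right, s_1'(-1) = b, so b = 19.

19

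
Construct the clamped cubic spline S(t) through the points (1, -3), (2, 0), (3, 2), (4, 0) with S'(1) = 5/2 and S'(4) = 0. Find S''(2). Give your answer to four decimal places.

Put M_i = S'' at the i-th knot. Here h = (1, 1, 1) and Δ = (3, 2, -2), so the interior equations h_(i-1)·M_(i-1) + 2(h_(i-1)+h_i)·M_i + h_i·M_(i+1) = 6(Δ_i − Δ_(i-1)) read
  1·M_0 + 4·M_1 + 1·M_2 = 6(Δ_1 - Δ_0) = -6
  1·M_1 + 4·M_2 + 1·M_3 = 6(Δ_2 - Δ_1) = -24
Clamped end conditions give two more equations: 2h_0·M_0 + h_0·M_1 = 6(Δ_0 - S'(1)) = 3 and h_2·M_2 + 2h_2·M_3 = 6(S'(4) - Δ_2) = 12.
Solving the tridiagonal system: M_0 = 4/3, M_1 = 1/3, M_2 = -26/3, M_3 = 31/3.

0.3333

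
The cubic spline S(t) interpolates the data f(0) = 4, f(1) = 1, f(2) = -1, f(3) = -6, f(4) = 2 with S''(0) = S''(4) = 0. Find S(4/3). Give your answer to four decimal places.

Let m_i = S''(x_i). Step sizes h_i = 1, 1, 1, 1; slopes of the chords Δ_i = (y_(i+1) - y_i)/h_i = -3, -2, -5, 8.
  1·m_0 + 4·m_1 + 1·m_2 = 6(Δ_1 - Δ_0) = 6
  1·m_1 + 4·m_2 + 1·m_3 = 6(Δ_2 - Δ_1) = -18
  1·m_2 + 4·m_3 + 1·m_4 = 6(Δ_3 - Δ_2) = 78
Natural end conditions: m_0 = m_4 = 0.
Forward elimination and back-substitution give m_0 = 0, m_1 = 30/7, m_2 = -78/7, m_3 = 156/7, m_4 = 0.
On [1, 2], S(t) = 1 - 11/7·(t - 1) + 15/7·(t - 1)² - 18/7·(t - 1)³.
With (t - 1) = 1/3: S(4/3) = 13/21.

0.6190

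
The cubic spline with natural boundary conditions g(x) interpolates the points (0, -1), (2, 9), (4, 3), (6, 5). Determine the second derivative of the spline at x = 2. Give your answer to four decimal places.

-7.2000

Write m_i for g''(x_i). With h_i = 2, 2, 2 and divided differences Δ_i = 5, -3, 1, the continuity of g' gives the tridiagonal system
  2·m_0 + 8·m_1 + 2·m_2 = 6(Δ_1 - Δ_0) = -48
  2·m_1 + 8·m_2 + 2·m_3 = 6(Δ_2 - Δ_1) = 24
Natural end conditions: m_0 = m_3 = 0.
Solving the tridiagonal system: m_0 = 0, m_1 = -36/5, m_2 = 24/5, m_3 = 0.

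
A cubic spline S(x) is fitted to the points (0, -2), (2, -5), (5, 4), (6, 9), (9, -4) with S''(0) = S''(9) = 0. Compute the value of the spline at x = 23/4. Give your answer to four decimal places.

8.0825

Write M_i for S''(x_i). With h_i = 2, 3, 1, 3 and divided differences Δ_i = -3/2, 3, 5, -13/3, the continuity of S' gives the tridiagonal system
  2·M_0 + 10·M_1 + 3·M_2 = 6(Δ_1 - Δ_0) = 27
  3·M_1 + 8·M_2 + 1·M_3 = 6(Δ_2 - Δ_1) = 12
  1·M_2 + 8·M_3 + 3·M_4 = 6(Δ_3 - Δ_2) = -56
Natural end conditions: M_0 = M_4 = 0.
Solving: M_0 = 0, M_1 = 415/186, M_2 = 436/279, M_3 = -4015/558, M_4 = 0.
On [5, 6], S(x) = 4 + 6337/1116·(x - 5) + 218/279·(x - 5)² - 181/124·(x - 5)³.
With (x - 5) = 3/4: S(23/4) = 192427/23808.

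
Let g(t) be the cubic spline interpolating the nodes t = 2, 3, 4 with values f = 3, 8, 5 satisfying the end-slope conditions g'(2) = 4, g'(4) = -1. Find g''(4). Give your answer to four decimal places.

15.5000

Write σ_i for g''(x_i). With h_i = 1, 1 and divided differences Δ_i = 5, -3, the continuity of g' gives the tridiagonal system
  1·σ_0 + 4·σ_1 + 1·σ_2 = 6(Δ_1 - Δ_0) = -48
Clamped end conditions give two more equations: 2h_0·σ_0 + h_0·σ_1 = 6(Δ_0 - g'(2)) = 6 and h_1·σ_1 + 2h_1·σ_2 = 6(g'(4) - Δ_1) = 12.
Solving: σ_0 = 25/2, σ_1 = -19, σ_2 = 31/2.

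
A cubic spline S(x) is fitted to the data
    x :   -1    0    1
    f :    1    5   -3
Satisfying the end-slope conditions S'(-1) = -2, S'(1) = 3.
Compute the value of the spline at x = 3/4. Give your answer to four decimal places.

Put M_i = S'' at the i-th knot. Here h = (1, 1) and Δ = (4, -8), so the interior equations h_(i-1)·M_(i-1) + 2(h_(i-1)+h_i)·M_i + h_i·M_(i+1) = 6(Δ_i − Δ_(i-1)) read
  1·M_0 + 4·M_1 + 1·M_2 = 6(Δ_1 - Δ_0) = -72
Clamped end conditions give two more equations: 2h_0·M_0 + h_0·M_1 = 6(Δ_0 - S'(-1)) = 36 and h_1·M_1 + 2h_1·M_2 = 6(S'(1) - Δ_1) = 66.
Solving the tridiagonal system: M_0 = 77/2, M_1 = -41, M_2 = 107/2.
On [0, 1], S(x) = 5 - 13/4·x - 41/2·x² + 63/4·x³.
With x = 3/4: S(3/4) = -595/256.

-2.3242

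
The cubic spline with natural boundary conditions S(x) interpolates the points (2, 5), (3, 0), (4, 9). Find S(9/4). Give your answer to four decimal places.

Write m_i for S''(x_i). With h_i = 1, 1 and divided differences Δ_i = -5, 9, the continuity of S' gives the tridiagonal system
  1·m_0 + 4·m_1 + 1·m_2 = 6(Δ_1 - Δ_0) = 84
Natural end conditions: m_0 = m_2 = 0.
Solving: m_0 = 0, m_1 = 21, m_2 = 0.
On [2, 3], S(x) = 5 - 17/2·(x - 2) + 0·(x - 2)² + 7/2·(x - 2)³.
With (x - 2) = 1/4: S(9/4) = 375/128.

2.9297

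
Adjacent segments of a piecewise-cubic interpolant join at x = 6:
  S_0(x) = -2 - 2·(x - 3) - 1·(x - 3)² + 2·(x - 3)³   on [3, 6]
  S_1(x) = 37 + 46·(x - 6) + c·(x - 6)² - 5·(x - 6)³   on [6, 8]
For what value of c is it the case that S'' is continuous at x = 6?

S_0''(x) = -2 + 12·(x - 3), so S_0''(6) = 34. On the right, S_1''(6) = 2c, so c = 17.

17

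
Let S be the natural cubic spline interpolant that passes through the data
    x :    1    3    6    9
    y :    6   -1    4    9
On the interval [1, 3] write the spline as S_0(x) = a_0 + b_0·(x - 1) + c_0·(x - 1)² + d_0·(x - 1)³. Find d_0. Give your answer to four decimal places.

Put m_i = S'' at the i-th knot. Here h = (2, 3, 3) and Δ = (-7/2, 5/3, 5/3), so the interior equations h_(i-1)·m_(i-1) + 2(h_(i-1)+h_i)·m_i + h_i·m_(i+1) = 6(Δ_i − Δ_(i-1)) read
  2·m_0 + 10·m_1 + 3·m_2 = 6(Δ_1 - Δ_0) = 31
  3·m_1 + 12·m_2 + 3·m_3 = 6(Δ_2 - Δ_1) = 0
Natural end conditions: m_0 = m_3 = 0.
Forward elimination and back-substitution give m_0 = 0, m_1 = 124/37, m_2 = -31/37, m_3 = 0.
On [1, 3], with S_0(x) = a_0 + b_0·(x - 1) + c_0·(x - 1)² + d_0·(x - 1)³: c_0 = m_0/2 = 0, d_0 = (m_1 - m_0)/(6h_0) = 31/111, b_0 = Δ_0 - h_0(2m_0 + m_1)/6 = -1025/222.

0.2793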